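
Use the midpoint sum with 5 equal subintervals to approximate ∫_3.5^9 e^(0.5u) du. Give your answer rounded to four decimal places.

Δu = (9 − 3.5)/5 = 1.1.
Midpoints: 4.05, 5.15, 6.25, 7.35, 8.45.
f(4.05) ≈ 7.5761, f(5.15) ≈ 13.1313, f(6.25) ≈ 22.7599, f(7.35) ≈ 39.4487, f(8.45) ≈ 68.3745.
Sum = Δu · [f(4.05) + f(5.15) + f(6.25) + f(7.35) + f(8.45)].
Sum ≈ 166.4195.

166.4195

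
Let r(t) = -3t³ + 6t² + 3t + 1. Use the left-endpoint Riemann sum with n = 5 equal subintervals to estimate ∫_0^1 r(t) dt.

3.16

Δt = (1 − 0)/5 = 0.2.
Left endpoints: 0, 0.2, 0.4, 0.6, 0.8.
r(0) = 1, r(0.2) = 1.816, r(0.4) = 2.968, r(0.6) = 4.312, r(0.8) = 5.704.
Sum = Δt · [r(0) + r(0.2) + r(0.4) + r(0.6) + r(0.8)].
Sum = 3.16.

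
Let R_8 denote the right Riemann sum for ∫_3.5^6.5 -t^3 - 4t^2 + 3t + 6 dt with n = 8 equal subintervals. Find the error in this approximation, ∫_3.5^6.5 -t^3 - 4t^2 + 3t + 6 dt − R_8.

Exact integral: ∫_3.5^6.5 f(t) dt = -654.75.
R_8 = -720.3515625.
Error = -654.75 − (-720.3515625) = 65.6015625.

65.6015625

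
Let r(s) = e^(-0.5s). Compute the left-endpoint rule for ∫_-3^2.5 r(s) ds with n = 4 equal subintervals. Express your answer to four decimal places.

11.6025

Δs = (2.5 − (-3))/4 = 1.375.
Left endpoints: -3, -1.625, -0.25, 1.125.
r(-3) ≈ 4.4817, r(-1.625) ≈ 2.2535, r(-0.25) ≈ 1.1331, r(1.125) ≈ 0.5698.
Sum = Δs · [r(-3) + r(-1.625) + r(-0.25) + r(1.125)].
Sum ≈ 11.6025.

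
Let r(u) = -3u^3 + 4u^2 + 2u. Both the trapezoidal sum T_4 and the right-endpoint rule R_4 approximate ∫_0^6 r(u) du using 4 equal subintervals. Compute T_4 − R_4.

369

T_4 = -699.75.
R_4 = -1068.75.
T_4 − R_4 = 369.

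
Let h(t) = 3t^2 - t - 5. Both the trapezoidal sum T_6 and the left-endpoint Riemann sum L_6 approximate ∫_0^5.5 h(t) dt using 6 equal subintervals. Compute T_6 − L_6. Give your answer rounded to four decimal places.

T_6 ≈ 126.060764.
L_6 ≈ 86.987847.
T_6 − L_6 ≈ 39.0729.

39.0729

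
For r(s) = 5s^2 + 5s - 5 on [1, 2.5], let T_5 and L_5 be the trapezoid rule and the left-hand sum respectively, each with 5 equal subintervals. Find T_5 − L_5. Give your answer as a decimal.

5.0625

T_5 = 30.1125.
L_5 = 25.05.
T_5 − L_5 = 5.0625.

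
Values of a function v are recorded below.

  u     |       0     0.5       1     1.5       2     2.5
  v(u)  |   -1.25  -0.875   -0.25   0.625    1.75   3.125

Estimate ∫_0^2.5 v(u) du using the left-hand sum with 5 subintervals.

Δu = 0.5.
Sum = 0.5·[(-1.25) + (-0.875) + (-0.25) + 0.625 + 1.75] = 0.

0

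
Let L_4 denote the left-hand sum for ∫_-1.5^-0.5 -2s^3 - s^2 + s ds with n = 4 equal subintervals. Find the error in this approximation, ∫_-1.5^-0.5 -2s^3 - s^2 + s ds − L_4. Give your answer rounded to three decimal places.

Exact integral: ∫_-1.5^-0.5 f(s) ds ≈ 0.41667.
L_4 = 0.90625.
Error ≈ 0.41667 − 0.90625 ≈ -0.490.

-0.490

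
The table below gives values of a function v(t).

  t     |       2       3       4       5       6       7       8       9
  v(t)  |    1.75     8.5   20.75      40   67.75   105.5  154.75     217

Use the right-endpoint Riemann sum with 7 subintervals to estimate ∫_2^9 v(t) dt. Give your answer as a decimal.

614.25

Δt = 1.
Sum = 1·[8.5 + 20.75 + 40 + 67.75 + 105.5 + 154.75 + 217] = 614.25.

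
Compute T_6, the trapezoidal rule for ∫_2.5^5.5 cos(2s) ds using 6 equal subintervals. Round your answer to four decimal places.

Δs = (5.5 − 2.5)/6 = 0.5.
f(2.5) ≈ 0.2837, f(3) ≈ 0.9602, f(3.5) ≈ 0.7539, f(4) ≈ -0.1455, f(4.5) ≈ -0.9111, f(5) ≈ -0.8391, f(5.5) ≈ 0.0044.
T_6 = (Δs/2)·[f(s_0) + 2f(s_1) + ... + 2f(s_{5}) + f(s_6)].
Sum ≈ -0.0188.

-0.0188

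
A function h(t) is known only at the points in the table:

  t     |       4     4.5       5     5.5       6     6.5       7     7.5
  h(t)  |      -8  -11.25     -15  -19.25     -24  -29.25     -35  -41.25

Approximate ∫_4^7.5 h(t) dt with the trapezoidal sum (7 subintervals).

-79.1875

Δt = 0.5.
T_7 = (0.5/2)·[(-8) + 2·(-11.25) + 2·(-15) + 2·(-19.25) + 2·(-24) + 2·(-29.25) + 2·(-35) + (-41.25)] = -79.1875.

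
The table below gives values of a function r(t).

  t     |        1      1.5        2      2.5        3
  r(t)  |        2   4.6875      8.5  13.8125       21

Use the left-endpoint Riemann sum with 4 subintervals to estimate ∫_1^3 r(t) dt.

Δt = 0.5.
Sum = 0.5·[2 + 4.6875 + 8.5 + 13.8125] = 14.5.

14.5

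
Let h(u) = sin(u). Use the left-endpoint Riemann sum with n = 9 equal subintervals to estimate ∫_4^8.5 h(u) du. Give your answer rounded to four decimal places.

Δu = (8.5 − 4)/9 = 0.5.
Left endpoints: 4, 4.5, 5, 5.5, 6, 6.5, 7, 7.5, 8.
h(4) ≈ -0.7568, h(4.5) ≈ -0.9775, h(5) ≈ -0.9589, h(5.5) ≈ -0.7055, h(6) ≈ -0.2794, h(6.5) ≈ 0.2151, h(7) ≈ 0.6570, h(7.5) ≈ 0.9380, h(8) ≈ 0.9894.
Sum = Δu · [h(4) + h(4.5) + h(5) + ...].
Sum ≈ -0.4394.

-0.4394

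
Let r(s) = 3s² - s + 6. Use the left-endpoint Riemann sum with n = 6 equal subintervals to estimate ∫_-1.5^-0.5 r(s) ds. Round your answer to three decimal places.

10.847

Δs = (-0.5 − (-1.5))/6 = 1/6.
Left endpoints: -1.5, -4/3, -7/6, -1, -5/6, -2/3.
r(-1.5) = 14.25, r(-4/3) = 38/3, r(-7/6) = 11.25, r(-1) = 10, r(-5/6) = 107/12, r(-2/3) = 8.
Sum = Δs · [r(-1.5) + r(-4/3) + r(-7/6) + ...].
Sum ≈ 10.847.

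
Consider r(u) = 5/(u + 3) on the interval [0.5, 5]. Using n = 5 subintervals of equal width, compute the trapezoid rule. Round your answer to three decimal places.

4.156

Δu = (5 − 0.5)/5 = 0.9.
r(0.5) = 10/7, r(1.4) = 25/22, r(2.3) = 50/53, r(3.2) = 25/31, r(4.1) = 50/71, r(5) = 0.625.
T_5 = (Δu/2)·[r(u_0) + 2r(u_1) + ... + 2r(u_{4}) + r(u_5)].
Sum ≈ 4.156.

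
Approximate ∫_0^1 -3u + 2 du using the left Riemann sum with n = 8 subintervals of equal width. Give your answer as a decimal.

Δu = (1 − 0)/8 = 0.125.
Left endpoints: 0, 0.125, 0.25, 0.375, 0.5, 0.625, 0.75, 0.875.
f(0) = 2, f(0.125) = 1.625, f(0.25) = 1.25, f(0.375) = 0.875, f(0.5) = 0.5, f(0.625) = 0.125, f(0.75) = -0.25, f(0.875) = -0.625.
Sum = Δu · [f(0) + f(0.125) + f(0.25) + ...].
Sum = 0.6875.

0.6875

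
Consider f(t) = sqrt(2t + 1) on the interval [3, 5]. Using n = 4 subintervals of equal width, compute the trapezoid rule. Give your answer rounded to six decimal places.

Δt = (5 − 3)/4 = 0.5.
f(3) ≈ 2.645751, f(3.5) ≈ 2.828427, f(4) ≈ 3.000000, f(4.5) ≈ 3.162278, f(5) ≈ 3.316625.
T_4 = (Δt/2)·[f(t_0) + 2f(t_1) + 2f(t_2) + 2f(t_3) + f(t_4)].
Sum ≈ 5.985946.

5.985946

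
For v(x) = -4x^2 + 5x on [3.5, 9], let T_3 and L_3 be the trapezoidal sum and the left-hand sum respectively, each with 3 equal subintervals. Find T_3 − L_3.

T_3 ≈ -755.2824074.
L_3 ≈ -528.4074074.
T_3 − L_3 = -226.875.

-226.875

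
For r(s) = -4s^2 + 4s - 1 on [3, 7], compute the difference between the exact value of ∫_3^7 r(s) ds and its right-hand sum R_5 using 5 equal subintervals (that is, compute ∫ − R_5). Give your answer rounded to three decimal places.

59.307

Exact integral: ∫_3^7 r(s) ds ≈ -345.33333.
R_5 = -404.64.
Error ≈ -345.33333 − (-404.64) ≈ 59.307.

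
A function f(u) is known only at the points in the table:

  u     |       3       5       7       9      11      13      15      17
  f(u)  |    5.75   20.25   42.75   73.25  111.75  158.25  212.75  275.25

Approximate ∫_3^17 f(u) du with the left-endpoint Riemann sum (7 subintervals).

1249.5

Δu = 2.
Sum = 2·[5.75 + 20.25 + 42.75 + 73.25 + 111.75 + 158.25 + 212.75] = 1249.5.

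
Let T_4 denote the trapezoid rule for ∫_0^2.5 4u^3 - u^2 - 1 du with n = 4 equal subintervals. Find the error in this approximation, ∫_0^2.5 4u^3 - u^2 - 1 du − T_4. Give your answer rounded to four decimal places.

-2.2786

Exact integral: ∫_0^2.5 f(u) du ≈ 31.354167.
T_4 = 33.6328125.
Error ≈ 31.354167 − 33.6328125 ≈ -2.2786.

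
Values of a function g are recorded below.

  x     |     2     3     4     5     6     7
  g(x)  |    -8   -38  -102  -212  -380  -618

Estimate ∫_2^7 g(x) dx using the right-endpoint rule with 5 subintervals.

-1350

Δx = 1.
Sum = 1·[(-38) + (-102) + (-212) + (-380) + (-618)] = -1350.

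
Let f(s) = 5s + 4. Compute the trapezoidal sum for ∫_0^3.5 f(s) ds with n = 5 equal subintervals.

Δs = (3.5 − 0)/5 = 0.7.
f(0) = 4, f(0.7) = 7.5, f(1.4) = 11, f(2.1) = 14.5, f(2.8) = 18, f(3.5) = 21.5.
T_5 = (Δs/2)·[f(s_0) + 2f(s_1) + ... + 2f(s_{4}) + f(s_5)].
Sum = 44.625.

44.625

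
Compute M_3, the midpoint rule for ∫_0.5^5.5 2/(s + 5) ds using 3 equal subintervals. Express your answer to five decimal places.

Δs = (5.5 − 0.5)/3 = 5/3.
Midpoints: 4/3, 3, 14/3.
f(4/3) = 6/19, f(3) = 0.25, f(14/3) = 6/29.
Sum = Δs · [f(4/3) + f(3) + f(14/3)].
Sum ≈ 1.28781.

1.28781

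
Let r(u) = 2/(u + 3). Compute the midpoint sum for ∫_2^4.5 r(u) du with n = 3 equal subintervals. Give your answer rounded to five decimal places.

Δu = (4.5 − 2)/3 = 5/6.
Midpoints: 29/12, 3.25, 49/12.
r(29/12) = 24/65, r(3.25) = 0.32, r(49/12) = 24/85.
Sum = Δu · [r(29/12) + r(3.25) + r(49/12)].
Sum ≈ 0.80965.

0.80965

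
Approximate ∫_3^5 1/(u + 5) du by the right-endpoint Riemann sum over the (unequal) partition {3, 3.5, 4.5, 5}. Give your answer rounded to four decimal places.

Subinterval widths: 0.5, 1, 0.5.
Right endpoints: 3.5, 4.5, 5.
f(3.5) = 2/17, f(4.5) = 2/19, f(5) = 0.1.
Sum = Σ Δu_i · f(u_i).
Sum ≈ 0.2141.

0.2141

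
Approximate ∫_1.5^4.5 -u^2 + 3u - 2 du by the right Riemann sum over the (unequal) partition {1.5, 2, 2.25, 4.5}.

-19.765625

Subinterval widths: 0.5, 0.25, 2.25.
Right endpoints: 2, 2.25, 4.5.
f(2) = 0, f(2.25) = -0.3125, f(4.5) = -8.75.
Sum = Σ Δu_i · f(u_i).
Sum = -19.765625.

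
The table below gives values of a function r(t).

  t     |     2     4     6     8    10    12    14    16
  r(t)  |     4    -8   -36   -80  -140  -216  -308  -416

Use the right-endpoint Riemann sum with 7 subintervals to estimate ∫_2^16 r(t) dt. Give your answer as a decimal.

Δt = 2.
Sum = 2·[(-8) + (-36) + (-80) + (-140) + (-216) + (-308) + (-416)] = -2408.

-2408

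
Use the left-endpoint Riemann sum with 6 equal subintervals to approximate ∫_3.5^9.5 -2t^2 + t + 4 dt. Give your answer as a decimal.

-407

Δt = (9.5 − 3.5)/6 = 1.
Left endpoints: 3.5, 4.5, 5.5, 6.5, 7.5, 8.5.
f(3.5) = -17, f(4.5) = -32, f(5.5) = -51, f(6.5) = -74, f(7.5) = -101, f(8.5) = -132.
Sum = Δt · [f(3.5) + f(4.5) + f(5.5) + ...].
Sum = -407.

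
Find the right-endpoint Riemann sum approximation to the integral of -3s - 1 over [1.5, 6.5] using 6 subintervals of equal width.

-71.25

Δs = (6.5 − 1.5)/6 = 5/6.
Right endpoints: 7/3, 19/6, 4, 29/6, 17/3, 6.5.
f(7/3) = -8, f(19/6) = -10.5, f(4) = -13, f(29/6) = -15.5, f(17/3) = -18, f(6.5) = -20.5.
Sum = Δs · [f(7/3) + f(19/6) + f(4) + ...].
Sum = -71.25.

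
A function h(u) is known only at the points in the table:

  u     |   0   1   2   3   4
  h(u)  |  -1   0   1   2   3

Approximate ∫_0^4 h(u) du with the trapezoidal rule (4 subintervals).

4

Δu = 1.
T_4 = (1/2)·[(-1) + 2·0 + 2·1 + 2·2 + 3] = 4.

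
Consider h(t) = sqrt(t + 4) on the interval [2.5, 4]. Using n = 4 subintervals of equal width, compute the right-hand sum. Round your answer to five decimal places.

4.08914

Δt = (4 − 2.5)/4 = 0.375.
Right endpoints: 2.875, 3.25, 3.625, 4.
h(2.875) ≈ 2.62202, h(3.25) ≈ 2.69258, h(3.625) ≈ 2.76134, h(4) ≈ 2.82843.
Sum = Δt · [h(2.875) + h(3.25) + h(3.625) + h(4)].
Sum ≈ 4.08914.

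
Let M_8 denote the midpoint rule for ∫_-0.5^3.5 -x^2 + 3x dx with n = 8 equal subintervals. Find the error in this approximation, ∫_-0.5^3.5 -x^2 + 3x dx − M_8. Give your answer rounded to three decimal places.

-0.083

Exact integral: ∫_-0.5^3.5 f(x) dx ≈ 3.66667.
M_8 = 3.75.
Error ≈ 3.66667 − 3.75 ≈ -0.083.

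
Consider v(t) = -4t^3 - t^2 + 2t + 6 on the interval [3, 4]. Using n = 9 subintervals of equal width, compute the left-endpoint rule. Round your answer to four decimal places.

Δt = (4 − 3)/9 = 1/9.
Left endpoints: 3, 28/9, 29/9, 10/3, 31/9, 32/9, 11/3, 34/9, 35/9.
v(3) = -105, v(28/9) = -85954/729, v(29/9) = -96053/729, v(10/3) = -3958/27, v(31/9) = -118417/729, v(32/9) = -130730/729, v(11/3) = -5327/27, v(34/9) = -157738/729, v(35/9) = -172481/729.
Sum = Δt · [v(3) + v(28/9) + v(29/9) + ...].
Sum ≈ -165.9218.

-165.9218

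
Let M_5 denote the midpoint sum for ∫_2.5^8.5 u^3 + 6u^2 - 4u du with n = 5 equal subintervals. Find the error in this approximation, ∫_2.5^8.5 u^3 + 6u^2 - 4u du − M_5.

16.2

Exact integral: ∫_2.5^8.5 f(u) du = 2360.25.
M_5 = 2344.05.
Error = 2360.25 − 2344.05 = 16.2.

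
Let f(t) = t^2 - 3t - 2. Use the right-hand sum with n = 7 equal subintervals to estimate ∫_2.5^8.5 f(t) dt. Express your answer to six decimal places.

109.806122

Δt = (8.5 − 2.5)/7 = 6/7.
Right endpoints: 47/14, 59/14, 71/14, 83/14, 95/14, 107/14, 8.5.
f(47/14) = -157/196, f(59/14) = 611/196, f(71/14) = 1667/196, f(83/14) = 3011/196, f(95/14) = 4643/196, f(107/14) = 6563/196, f(8.5) = 44.75.
Sum = Δt · [f(47/14) + f(59/14) + f(71/14) + ...].
Sum ≈ 109.806122.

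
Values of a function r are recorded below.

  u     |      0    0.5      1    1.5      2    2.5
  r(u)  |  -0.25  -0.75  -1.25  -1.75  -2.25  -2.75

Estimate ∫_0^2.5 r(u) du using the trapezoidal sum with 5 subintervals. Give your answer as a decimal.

-3.75

Δu = 0.5.
T_5 = (0.5/2)·[(-0.25) + 2·(-0.75) + 2·(-1.25) + 2·(-1.75) + 2·(-2.25) + (-2.75)] = -3.75.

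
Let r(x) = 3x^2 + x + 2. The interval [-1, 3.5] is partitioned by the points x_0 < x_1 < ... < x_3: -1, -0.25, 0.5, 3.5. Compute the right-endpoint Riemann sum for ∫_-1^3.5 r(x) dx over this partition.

130.640625

Subinterval widths: 0.75, 0.75, 3.
Right endpoints: -0.25, 0.5, 3.5.
r(-0.25) = 1.9375, r(0.5) = 3.25, r(3.5) = 42.25.
Sum = Σ Δx_i · r(x_i).
Sum = 130.640625.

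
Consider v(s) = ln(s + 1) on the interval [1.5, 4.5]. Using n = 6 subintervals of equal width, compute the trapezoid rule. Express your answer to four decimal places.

Δs = (4.5 − 1.5)/6 = 0.5.
v(1.5) ≈ 0.9163, v(2) ≈ 1.0986, v(2.5) ≈ 1.2528, v(3) ≈ 1.3863, v(3.5) ≈ 1.5041, v(4) ≈ 1.6094, v(4.5) ≈ 1.7047.
T_6 = (Δs/2)·[v(s_0) + 2v(s_1) + ... + 2v(s_{5}) + v(s_6)].
Sum ≈ 4.0809.

4.0809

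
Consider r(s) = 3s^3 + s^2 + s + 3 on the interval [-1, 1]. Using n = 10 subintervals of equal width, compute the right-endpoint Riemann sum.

7.48

Δs = (1 − (-1))/10 = 0.2.
Right endpoints: -0.8, -0.6, -0.4, -0.2, 0, 0.2, 0.4, 0.6, 0.8, 1.
r(-0.8) = 1.304, r(-0.6) = 2.112, r(-0.4) = 2.568, r(-0.2) = 2.816, r(0) = 3, r(0.2) = 3.264, r(0.4) = 3.752, r(0.6) = 4.608, r(0.8) = 5.976, r(1) = 8.
Sum = Δs · [r(-0.8) + r(-0.6) + r(-0.4) + ...].
Sum = 7.48.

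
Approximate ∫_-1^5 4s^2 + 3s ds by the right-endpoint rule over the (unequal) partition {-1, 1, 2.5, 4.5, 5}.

Subinterval widths: 2, 1.5, 2, 0.5.
Right endpoints: 1, 2.5, 4.5, 5.
f(1) = 7, f(2.5) = 32.5, f(4.5) = 94.5, f(5) = 115.
Sum = Σ Δs_i · f(s_i).
Sum = 309.25.

309.25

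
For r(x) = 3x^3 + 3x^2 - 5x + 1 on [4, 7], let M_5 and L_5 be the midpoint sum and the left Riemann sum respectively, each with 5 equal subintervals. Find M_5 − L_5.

M_5 = 1803.525.
L_5 = 1541.4.
M_5 − L_5 = 262.125.

262.125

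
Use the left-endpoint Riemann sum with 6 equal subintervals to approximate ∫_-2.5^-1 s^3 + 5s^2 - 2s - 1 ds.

20.43359375

Δs = (-1 − (-2.5))/6 = 0.25.
Left endpoints: -2.5, -2.25, -2, -1.75, -1.5, -1.25.
f(-2.5) = 19.625, f(-2.25) = 17.421875, f(-2) = 15, f(-1.75) = 12.453125, f(-1.5) = 9.875, f(-1.25) = 7.359375.
Sum = Δs · [f(-2.5) + f(-2.25) + f(-2) + ...].
Sum = 20.43359375.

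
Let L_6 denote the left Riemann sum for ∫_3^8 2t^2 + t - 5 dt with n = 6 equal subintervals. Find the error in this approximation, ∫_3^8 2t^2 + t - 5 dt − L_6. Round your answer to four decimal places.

Exact integral: ∫_3^8 f(t) dt ≈ 325.833333.
L_6 ≈ 279.074074.
Error ≈ 325.833333 − 279.074074 ≈ 46.7593.

46.7593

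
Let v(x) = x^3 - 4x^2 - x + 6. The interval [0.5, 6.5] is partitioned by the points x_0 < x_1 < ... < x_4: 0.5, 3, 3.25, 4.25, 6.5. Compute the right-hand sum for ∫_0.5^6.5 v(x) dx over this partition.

226.50390625

Subinterval widths: 2.5, 0.25, 1, 2.25.
Right endpoints: 3, 3.25, 4.25, 6.5.
v(3) = -6, v(3.25) = -5.171875, v(4.25) = 6.265625, v(6.5) = 105.125.
Sum = Σ Δx_i · v(x_i).
Sum = 226.50390625.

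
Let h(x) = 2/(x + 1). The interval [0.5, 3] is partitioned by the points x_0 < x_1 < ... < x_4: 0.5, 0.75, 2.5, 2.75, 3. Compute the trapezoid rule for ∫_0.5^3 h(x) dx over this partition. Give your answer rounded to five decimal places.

Subinterval widths: 0.25, 1.75, 0.25, 0.25.
h(0.5) = 4/3, h(0.75) = 8/7, h(2.5) = 4/7, h(2.75) = 8/15, h(3) = 0.5.
On each subinterval the trapezoid contributes (Δx_i/2)·[h(x_{i-1}) + h(x_i)].
Sum ≈ 2.07679.

2.07679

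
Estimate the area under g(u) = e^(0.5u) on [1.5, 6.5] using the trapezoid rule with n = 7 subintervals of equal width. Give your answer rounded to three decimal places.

Δu = (6.5 − 1.5)/7 = 5/7.
g(1.5) ≈ 2.117, g(31/14) ≈ 3.026, g(41/14) ≈ 4.324, g(51/14) ≈ 6.181, g(61/14) ≈ 8.834, g(71/14) ≈ 12.625, g(81/14) ≈ 18.045, g(6.5) ≈ 25.790.
T_7 = (Δu/2)·[g(u_0) + 2g(u_1) + ... + 2g(u_{6}) + g(u_7)].
Sum ≈ 47.849.

47.849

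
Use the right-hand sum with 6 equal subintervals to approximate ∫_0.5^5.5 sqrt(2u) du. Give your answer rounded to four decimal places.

12.7539

Δu = (5.5 − 0.5)/6 = 5/6.
Right endpoints: 4/3, 13/6, 3, 23/6, 14/3, 5.5.
f(4/3) ≈ 1.6330, f(13/6) ≈ 2.0817, f(3) ≈ 2.4495, f(23/6) ≈ 2.7689, f(14/3) ≈ 3.0551, f(5.5) ≈ 3.3166.
Sum = Δu · [f(4/3) + f(13/6) + f(3) + ...].
Sum ≈ 12.7539.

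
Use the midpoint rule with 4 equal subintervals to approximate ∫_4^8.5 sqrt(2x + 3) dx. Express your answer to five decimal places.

Δx = (8.5 − 4)/4 = 1.125.
Midpoints: 4.5625, 5.6875, 6.8125, 7.9375.
f(4.5625) ≈ 3.48210, f(5.6875) ≈ 3.79144, f(6.8125) ≈ 4.07738, f(7.9375) ≈ 4.34454.
Sum = Δx · [f(4.5625) + f(5.6875) + f(6.8125) + f(7.9375)].
Sum ≈ 17.65738.

17.65738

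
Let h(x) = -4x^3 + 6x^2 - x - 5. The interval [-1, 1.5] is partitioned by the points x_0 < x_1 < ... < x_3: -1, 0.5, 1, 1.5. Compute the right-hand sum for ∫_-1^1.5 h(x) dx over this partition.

Subinterval widths: 1.5, 0.5, 0.5.
Right endpoints: 0.5, 1, 1.5.
h(0.5) = -4.5, h(1) = -4, h(1.5) = -6.5.
Sum = Σ Δx_i · h(x_i).
Sum = -12.

-12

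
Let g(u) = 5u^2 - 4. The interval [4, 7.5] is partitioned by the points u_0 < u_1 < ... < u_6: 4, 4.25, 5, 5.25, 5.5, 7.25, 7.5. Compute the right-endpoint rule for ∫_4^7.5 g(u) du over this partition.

Subinterval widths: 0.25, 0.75, 0.25, 0.25, 1.75, 0.25.
Right endpoints: 4.25, 5, 5.25, 5.5, 7.25, 7.5.
g(4.25) = 86.3125, g(5) = 121, g(5.25) = 133.8125, g(5.5) = 147.25, g(7.25) = 258.8125, g(7.5) = 277.25.
Sum = Σ Δu_i · g(u_i).
Sum = 704.828125.

704.828125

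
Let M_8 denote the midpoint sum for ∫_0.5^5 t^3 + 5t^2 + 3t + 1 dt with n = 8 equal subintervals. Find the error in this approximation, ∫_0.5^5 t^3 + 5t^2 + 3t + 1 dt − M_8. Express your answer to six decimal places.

Exact integral: ∫_0.5^5 f(t) dt = 405.984375.
M_8 ≈ 404.41223145.
Error ≈ 405.984375 − 404.41223145 ≈ 1.572144.

1.572144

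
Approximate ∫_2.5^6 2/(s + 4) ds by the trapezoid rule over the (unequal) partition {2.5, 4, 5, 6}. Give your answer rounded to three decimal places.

Subinterval widths: 1.5, 1, 1.
f(2.5) = 4/13, f(4) = 0.25, f(5) = 2/9, f(6) = 0.2.
On each subinterval the trapezoid contributes (Δs_i/2)·[f(s_{i-1}) + f(s_i)].
Sum ≈ 0.865.

0.865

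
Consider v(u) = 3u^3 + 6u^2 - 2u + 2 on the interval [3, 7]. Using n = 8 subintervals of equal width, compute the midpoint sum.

2335.75

Δu = (7 − 3)/8 = 0.5.
Midpoints: 3.25, 3.75, 4.25, 4.75, 5.25, 5.75, 6.25, 6.75.
v(3.25) = 161.859375, v(3.75) = 237.078125, v(4.25) = 332.171875, v(4.75) = 449.390625, v(5.25) = 590.984375, v(5.75) = 759.203125, v(6.25) = 956.296875, v(6.75) = 1184.515625.
Sum = Δu · [v(3.25) + v(3.75) + v(4.25) + ...].
Sum = 2335.75.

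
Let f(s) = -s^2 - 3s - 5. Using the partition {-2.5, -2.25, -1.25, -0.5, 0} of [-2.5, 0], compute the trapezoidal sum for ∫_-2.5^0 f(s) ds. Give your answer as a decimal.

Subinterval widths: 0.25, 1, 0.75, 0.5.
f(-2.5) = -3.75, f(-2.25) = -3.3125, f(-1.25) = -2.8125, f(-0.5) = -3.75, f(0) = -5.
On each subinterval the trapezoid contributes (Δs_i/2)·[f(s_{i-1}) + f(s_i)].
Sum = -8.59375.

-8.59375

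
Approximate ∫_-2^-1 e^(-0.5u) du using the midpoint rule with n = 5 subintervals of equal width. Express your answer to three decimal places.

2.138

Δu = (-1 − (-2))/5 = 0.2.
Midpoints: -1.9, -1.7, -1.5, -1.3, -1.1.
f(-1.9) ≈ 2.586, f(-1.7) ≈ 2.340, f(-1.5) ≈ 2.117, f(-1.3) ≈ 1.916, f(-1.1) ≈ 1.733.
Sum = Δu · [f(-1.9) + f(-1.7) + f(-1.5) + f(-1.3) + f(-1.1)].
Sum ≈ 2.138.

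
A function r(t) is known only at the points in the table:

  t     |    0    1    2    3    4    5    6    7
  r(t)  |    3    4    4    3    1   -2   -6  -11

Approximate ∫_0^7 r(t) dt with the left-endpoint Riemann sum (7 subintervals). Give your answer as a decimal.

7

Δt = 1.
Sum = 1·[3 + 4 + 4 + 3 + 1 + (-2) + (-6)] = 7.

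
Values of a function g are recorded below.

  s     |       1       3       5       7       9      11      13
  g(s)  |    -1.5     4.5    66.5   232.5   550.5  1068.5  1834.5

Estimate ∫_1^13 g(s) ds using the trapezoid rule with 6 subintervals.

Δs = 2.
T_6 = (2/2)·[(-1.5) + 2·4.5 + 2·66.5 + 2·232.5 + 2·550.5 + 2·1068.5 + 1834.5] = 5678.

5678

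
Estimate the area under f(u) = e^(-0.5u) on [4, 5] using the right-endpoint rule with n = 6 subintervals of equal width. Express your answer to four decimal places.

Δu = (5 − 4)/6 = 1/6.
Right endpoints: 25/6, 13/3, 4.5, 14/3, 29/6, 5.
f(25/6) ≈ 0.1245, f(13/3) ≈ 0.1146, f(4.5) ≈ 0.1054, f(14/3) ≈ 0.0970, f(29/6) ≈ 0.0892, f(5) ≈ 0.0821.
Sum = Δu · [f(25/6) + f(13/3) + f(4.5) + ...].
Sum ≈ 0.1021.

0.1021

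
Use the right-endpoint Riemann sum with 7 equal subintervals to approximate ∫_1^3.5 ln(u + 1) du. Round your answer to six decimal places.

Δu = (3.5 − 1)/7 = 5/14.
Right endpoints: 19/14, 12/7, 29/14, 17/7, 39/14, 22/7, 3.5.
f(19/14) ≈ 0.857450, f(12/7) ≈ 0.998529, f(29/14) ≈ 1.122143, f(17/7) ≈ 1.232144, f(39/14) ≈ 1.331235, f(22/7) ≈ 1.421386, f(3.5) ≈ 1.504077.
Sum = Δu · [f(19/14) + f(12/7) + f(29/14) + ...].
Sum ≈ 3.023915.

3.023915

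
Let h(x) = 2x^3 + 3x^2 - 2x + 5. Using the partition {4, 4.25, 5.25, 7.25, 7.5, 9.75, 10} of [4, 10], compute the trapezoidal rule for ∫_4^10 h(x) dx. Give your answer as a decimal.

5917.546875

Subinterval widths: 0.25, 1, 2, 0.25, 2.25, 0.25.
h(4) = 173, h(4.25) = 204.21875, h(5.25) = 366.59375, h(7.25) = 910.34375, h(7.5) = 1002.5, h(9.75) = 2124.40625, h(10) = 2285.
On each subinterval the trapezoid contributes (Δx_i/2)·[h(x_{i-1}) + h(x_i)].
Sum = 5917.546875.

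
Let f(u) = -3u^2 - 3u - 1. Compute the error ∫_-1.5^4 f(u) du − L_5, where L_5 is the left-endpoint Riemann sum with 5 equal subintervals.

Exact integral: ∫_-1.5^4 f(u) du = -93.5.
L_5 = -65.065.
Error = -93.5 − (-65.065) = -28.435.

-28.435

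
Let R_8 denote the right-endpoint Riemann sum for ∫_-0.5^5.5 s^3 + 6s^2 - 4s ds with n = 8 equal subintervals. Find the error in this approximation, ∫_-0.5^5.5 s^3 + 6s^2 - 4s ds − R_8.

-128.53125

Exact integral: ∫_-0.5^5.5 f(s) ds = 501.75.
R_8 = 630.28125.
Error = 501.75 − 630.28125 = -128.53125.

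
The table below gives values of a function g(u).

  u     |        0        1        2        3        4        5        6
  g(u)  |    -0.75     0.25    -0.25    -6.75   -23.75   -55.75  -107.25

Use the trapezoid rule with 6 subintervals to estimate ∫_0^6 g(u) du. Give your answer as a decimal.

Δu = 1.
T_6 = (1/2)·[(-0.75) + 2·0.25 + 2·(-0.25) + 2·(-6.75) + 2·(-23.75) + 2·(-55.75) + (-107.25)] = -140.25.

-140.25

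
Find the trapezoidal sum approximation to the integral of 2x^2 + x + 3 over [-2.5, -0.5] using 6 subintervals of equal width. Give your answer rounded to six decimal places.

Δx = (-0.5 − (-2.5))/6 = 1/3.
f(-2.5) = 13, f(-13/6) = 92/9, f(-11/6) = 71/9, f(-1.5) = 6, f(-7/6) = 41/9, f(-5/6) = 32/9, f(-0.5) = 3.
T_6 = (Δx/2)·[f(x_0) + 2f(x_1) + ... + 2f(x_{5}) + f(x_6)].
Sum ≈ 13.407407.

13.407407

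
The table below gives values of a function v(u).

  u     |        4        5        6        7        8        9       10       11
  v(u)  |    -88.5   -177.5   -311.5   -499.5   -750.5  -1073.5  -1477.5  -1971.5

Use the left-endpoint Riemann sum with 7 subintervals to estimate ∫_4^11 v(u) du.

Δu = 1.
Sum = 1·[(-88.5) + (-177.5) + (-311.5) + (-499.5) + (-750.5) + (-1073.5) + (-1477.5)] = -4378.5.

-4378.5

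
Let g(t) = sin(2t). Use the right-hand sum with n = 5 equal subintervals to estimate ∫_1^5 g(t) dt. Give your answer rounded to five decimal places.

-0.41703

Δt = (5 − 1)/5 = 0.8.
Right endpoints: 1.8, 2.6, 3.4, 4.2, 5.
g(1.8) ≈ -0.44252, g(2.6) ≈ -0.88345, g(3.4) ≈ 0.49411, g(4.2) ≈ 0.85460, g(5) ≈ -0.54402.
Sum = Δt · [g(1.8) + g(2.6) + g(3.4) + g(4.2) + g(5)].
Sum ≈ -0.41703.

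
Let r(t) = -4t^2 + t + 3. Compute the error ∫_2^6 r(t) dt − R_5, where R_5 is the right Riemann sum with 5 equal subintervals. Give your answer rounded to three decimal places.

Exact integral: ∫_2^6 r(t) dt ≈ -249.33333.
R_5 = -300.64.
Error ≈ -249.33333 − (-300.64) ≈ 51.307.

51.307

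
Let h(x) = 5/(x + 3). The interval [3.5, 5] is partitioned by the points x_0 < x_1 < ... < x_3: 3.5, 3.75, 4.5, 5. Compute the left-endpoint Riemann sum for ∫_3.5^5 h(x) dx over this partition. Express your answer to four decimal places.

1.0812

Subinterval widths: 0.25, 0.75, 0.5.
Left endpoints: 3.5, 3.75, 4.5.
h(3.5) = 10/13, h(3.75) = 20/27, h(4.5) = 2/3.
Sum = Σ Δx_i · h(x_i).
Sum ≈ 1.0812.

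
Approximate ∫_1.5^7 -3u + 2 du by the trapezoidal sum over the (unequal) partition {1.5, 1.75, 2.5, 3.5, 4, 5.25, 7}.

-59.125

Subinterval widths: 0.25, 0.75, 1, 0.5, 1.25, 1.75.
f(1.5) = -2.5, f(1.75) = -3.25, f(2.5) = -5.5, f(3.5) = -8.5, f(4) = -10, f(5.25) = -13.75, f(7) = -19.
On each subinterval the trapezoid contributes (Δu_i/2)·[f(u_{i-1}) + f(u_i)].
Sum = -59.125.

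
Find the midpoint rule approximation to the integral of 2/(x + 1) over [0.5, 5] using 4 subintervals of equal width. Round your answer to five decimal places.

Δx = (5 − 0.5)/4 = 1.125.
Midpoints: 1.0625, 2.1875, 3.3125, 4.4375.
f(1.0625) = 32/33, f(2.1875) = 32/51, f(3.3125) = 32/69, f(4.4375) = 32/87.
Sum = Δx · [f(1.0625) + f(2.1875) + f(3.3125) + f(4.4375)].
Sum ≈ 2.73232.

2.73232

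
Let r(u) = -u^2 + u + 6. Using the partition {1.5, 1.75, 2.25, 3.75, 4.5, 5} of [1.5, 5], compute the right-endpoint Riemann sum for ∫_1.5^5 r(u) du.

-18.015625

Subinterval widths: 0.25, 0.5, 1.5, 0.75, 0.5.
Right endpoints: 1.75, 2.25, 3.75, 4.5, 5.
r(1.75) = 4.6875, r(2.25) = 3.1875, r(3.75) = -4.3125, r(4.5) = -9.75, r(5) = -14.
Sum = Σ Δu_i · r(u_i).
Sum = -18.015625.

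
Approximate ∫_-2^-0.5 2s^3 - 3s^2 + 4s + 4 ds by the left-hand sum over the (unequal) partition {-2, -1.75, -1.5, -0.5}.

Subinterval widths: 0.25, 0.25, 1.
Left endpoints: -2, -1.75, -1.5.
f(-2) = -32, f(-1.75) = -22.90625, f(-1.5) = -15.5.
Sum = Σ Δs_i · f(s_i).
Sum = -29.2265625.

-29.2265625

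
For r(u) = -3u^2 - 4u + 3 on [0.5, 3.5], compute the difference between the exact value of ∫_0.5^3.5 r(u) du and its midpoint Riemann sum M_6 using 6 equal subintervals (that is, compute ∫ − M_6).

-0.1875

Exact integral: ∫_0.5^3.5 r(u) du = -57.75.
M_6 = -57.5625.
Error = -57.75 − (-57.5625) = -0.1875.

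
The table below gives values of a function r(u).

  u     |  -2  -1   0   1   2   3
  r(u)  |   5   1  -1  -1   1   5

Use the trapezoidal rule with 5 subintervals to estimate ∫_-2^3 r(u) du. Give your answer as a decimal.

5

Δu = 1.
T_5 = (1/2)·[5 + 2·1 + 2·(-1) + 2·(-1) + 2·1 + 5] = 5.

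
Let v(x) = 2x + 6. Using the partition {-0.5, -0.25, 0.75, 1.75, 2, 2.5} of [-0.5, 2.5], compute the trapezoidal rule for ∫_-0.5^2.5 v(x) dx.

Subinterval widths: 0.25, 1, 1, 0.25, 0.5.
v(-0.5) = 5, v(-0.25) = 5.5, v(0.75) = 7.5, v(1.75) = 9.5, v(2) = 10, v(2.5) = 11.
On each subinterval the trapezoid contributes (Δx_i/2)·[v(x_{i-1}) + v(x_i)].
Sum = 24.

24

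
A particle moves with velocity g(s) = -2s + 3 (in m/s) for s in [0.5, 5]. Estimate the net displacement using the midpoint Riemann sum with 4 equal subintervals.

-11.25

Δs = (5 − 0.5)/4 = 1.125.
Midpoints: 1.0625, 2.1875, 3.3125, 4.4375.
g(1.0625) = 0.875, g(2.1875) = -1.375, g(3.3125) = -3.625, g(4.4375) = -5.875.
Sum = Δs · [g(1.0625) + g(2.1875) + g(3.3125) + g(4.4375)].
Sum = -11.25.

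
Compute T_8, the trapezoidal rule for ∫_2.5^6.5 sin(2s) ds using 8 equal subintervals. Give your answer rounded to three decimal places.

Δs = (6.5 − 2.5)/8 = 0.5.
f(2.5) ≈ -0.959, f(3) ≈ -0.279, f(3.5) ≈ 0.657, f(4) ≈ 0.989, f(4.5) ≈ 0.412, f(5) ≈ -0.544, f(5.5) ≈ -1.000, f(6) ≈ -0.537, f(6.5) ≈ 0.420.
T_8 = (Δs/2)·[f(s_0) + 2f(s_1) + ... + 2f(s_{7}) + f(s_8)].
Sum ≈ -0.285.

-0.285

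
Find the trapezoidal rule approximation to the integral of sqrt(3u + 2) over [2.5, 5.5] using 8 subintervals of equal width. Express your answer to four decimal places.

Δu = (5.5 − 2.5)/8 = 0.375.
f(2.5) ≈ 3.0822, f(2.875) ≈ 3.2596, f(3.25) ≈ 3.4278, f(3.625) ≈ 3.5882, f(4) ≈ 3.7417, f(4.375) ≈ 3.8891, f(4.75) ≈ 4.0311, f(5.125) ≈ 4.1683, f(5.5) ≈ 4.3012.
T_8 = (Δu/2)·[f(u_0) + 2f(u_1) + ... + 2f(u_{7}) + f(u_8)].
Sum ≈ 11.1741.

11.1741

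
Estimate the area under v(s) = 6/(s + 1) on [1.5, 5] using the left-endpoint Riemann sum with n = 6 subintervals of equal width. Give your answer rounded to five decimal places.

5.68350

Δs = (5 − 1.5)/6 = 7/12.
Left endpoints: 1.5, 25/12, 8/3, 3.25, 23/6, 53/12.
v(1.5) = 2.4, v(25/12) = 72/37, v(8/3) = 18/11, v(3.25) = 24/17, v(23/6) = 36/29, v(53/12) = 72/65.
Sum = Δs · [v(1.5) + v(25/12) + v(8/3) + ...].
Sum ≈ 5.68350.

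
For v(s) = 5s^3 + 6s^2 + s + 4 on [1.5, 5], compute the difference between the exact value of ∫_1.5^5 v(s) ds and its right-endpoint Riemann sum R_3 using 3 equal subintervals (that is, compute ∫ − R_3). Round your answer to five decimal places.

Exact integral: ∫_1.5^5 v(s) ds = 1043.546875.
R_3 ≈ 1523.4236111.
Error ≈ 1043.546875 − 1523.4236111 ≈ -479.87674.

-479.87674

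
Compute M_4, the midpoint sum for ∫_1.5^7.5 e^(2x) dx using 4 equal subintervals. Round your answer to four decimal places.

Δx = (7.5 − 1.5)/4 = 1.5.
Midpoints: 2.25, 3.75, 5.25, 6.75.
f(2.25) ≈ 90.0171, f(3.75) ≈ 1808.0424, f(5.25) ≈ 36315.5027, f(6.75) ≈ 729416.3698.
Sum = Δx · [f(2.25) + f(3.75) + f(5.25) + f(6.75)].
Sum ≈ 1151444.8981.

1151444.8981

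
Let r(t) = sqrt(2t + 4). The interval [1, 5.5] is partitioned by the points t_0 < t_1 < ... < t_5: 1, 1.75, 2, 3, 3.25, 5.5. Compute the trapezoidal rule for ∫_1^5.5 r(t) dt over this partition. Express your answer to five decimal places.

14.43962

Subinterval widths: 0.75, 0.25, 1, 0.25, 2.25.
r(1) ≈ 2.44949, r(1.75) ≈ 2.73861, r(2) ≈ 2.82843, r(3) ≈ 3.16228, r(3.25) ≈ 3.24037, r(5.5) ≈ 3.87298.
On each subinterval the trapezoid contributes (Δt_i/2)·[r(t_{i-1}) + r(t_i)].
Sum ≈ 14.43962.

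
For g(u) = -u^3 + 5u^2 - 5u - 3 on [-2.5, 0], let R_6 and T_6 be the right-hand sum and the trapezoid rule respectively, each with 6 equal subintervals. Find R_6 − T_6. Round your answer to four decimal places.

-12.3698

R_6 ≈ 32.195457.
T_6 ≈ 44.565249.
R_6 − T_6 ≈ -12.3698.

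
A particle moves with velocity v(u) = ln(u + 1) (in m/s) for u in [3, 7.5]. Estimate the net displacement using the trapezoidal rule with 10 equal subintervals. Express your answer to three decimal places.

Δu = (7.5 − 3)/10 = 0.45.
v(3) ≈ 1.386, v(3.45) ≈ 1.493, v(3.9) ≈ 1.589, v(4.35) ≈ 1.677, v(4.8) ≈ 1.758, v(5.25) ≈ 1.833, v(5.7) ≈ 1.902, v(6.15) ≈ 1.967, v(6.6) ≈ 2.028, v(7.05) ≈ 2.086, v(7.5) ≈ 2.140.
T_10 = (Δu/2)·[v(u_0) + 2v(u_1) + ... + 2v(u_{9}) + v(u_10)].
Sum ≈ 8.143.

8.143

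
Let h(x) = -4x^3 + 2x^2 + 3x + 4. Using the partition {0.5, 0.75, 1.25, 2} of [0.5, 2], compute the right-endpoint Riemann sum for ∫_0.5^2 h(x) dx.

-7.546875

Subinterval widths: 0.25, 0.5, 0.75.
Right endpoints: 0.75, 1.25, 2.
h(0.75) = 5.6875, h(1.25) = 3.0625, h(2) = -14.
Sum = Σ Δx_i · h(x_i).
Sum = -7.546875.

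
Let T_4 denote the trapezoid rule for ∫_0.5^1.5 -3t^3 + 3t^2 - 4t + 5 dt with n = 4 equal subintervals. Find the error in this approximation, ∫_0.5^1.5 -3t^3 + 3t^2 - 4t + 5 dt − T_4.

Exact integral: ∫_0.5^1.5 f(t) dt = 0.5.
T_4 = 0.4375.
Error = 0.5 − 0.4375 = 0.0625.

0.0625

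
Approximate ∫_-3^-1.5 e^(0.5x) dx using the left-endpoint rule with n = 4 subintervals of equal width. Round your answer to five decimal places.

Δx = (-1.5 − (-3))/4 = 0.375.
Left endpoints: -3, -2.625, -2.25, -1.875.
f(-3) ≈ 0.22313, f(-2.625) ≈ 0.26915, f(-2.25) ≈ 0.32465, f(-1.875) ≈ 0.39161.
Sum = Δx · [f(-3) + f(-2.625) + f(-2.25) + f(-1.875)].
Sum ≈ 0.45320.

0.45320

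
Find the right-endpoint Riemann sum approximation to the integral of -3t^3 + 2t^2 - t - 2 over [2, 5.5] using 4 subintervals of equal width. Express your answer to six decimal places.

-789.448242

Δt = (5.5 − 2)/4 = 0.875.
Right endpoints: 2.875, 3.75, 4.625, 5.5.
f(2.875) = -30533/512, f(3.75) = -135.828125, f(4.625) = -133447/512, f(5.5) = -446.125.
Sum = Δt · [f(2.875) + f(3.75) + f(4.625) + f(5.5)].
Sum ≈ -789.448242.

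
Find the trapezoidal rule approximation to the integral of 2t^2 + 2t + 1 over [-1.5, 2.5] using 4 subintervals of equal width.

22

Δt = (2.5 − (-1.5))/4 = 1.
f(-1.5) = 2.5, f(-0.5) = 0.5, f(0.5) = 2.5, f(1.5) = 8.5, f(2.5) = 18.5.
T_4 = (Δt/2)·[f(t_0) + 2f(t_1) + 2f(t_2) + 2f(t_3) + f(t_4)].
Sum = 22.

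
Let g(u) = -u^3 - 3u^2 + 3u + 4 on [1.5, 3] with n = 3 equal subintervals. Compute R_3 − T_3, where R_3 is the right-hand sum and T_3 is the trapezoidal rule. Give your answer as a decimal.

R_3 = -36.9375.
T_3 = -27.09375.
R_3 − T_3 = -9.84375.

-9.84375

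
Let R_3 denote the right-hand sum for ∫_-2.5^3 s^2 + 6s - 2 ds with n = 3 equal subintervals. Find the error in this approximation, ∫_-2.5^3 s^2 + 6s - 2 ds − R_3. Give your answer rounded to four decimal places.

Exact integral: ∫_-2.5^3 f(s) ds ≈ 11.458333.
R_3 ≈ 47.310185.
Error ≈ 11.458333 − 47.310185 ≈ -35.8519.

-35.8519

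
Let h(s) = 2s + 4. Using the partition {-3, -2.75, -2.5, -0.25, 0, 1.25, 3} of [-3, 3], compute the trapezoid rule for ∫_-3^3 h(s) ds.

24

Subinterval widths: 0.25, 0.25, 2.25, 0.25, 1.25, 1.75.
h(-3) = -2, h(-2.75) = -1.5, h(-2.5) = -1, h(-0.25) = 3.5, h(0) = 4, h(1.25) = 6.5, h(3) = 10.
On each subinterval the trapezoid contributes (Δs_i/2)·[h(s_{i-1}) + h(s_i)].
Sum = 24.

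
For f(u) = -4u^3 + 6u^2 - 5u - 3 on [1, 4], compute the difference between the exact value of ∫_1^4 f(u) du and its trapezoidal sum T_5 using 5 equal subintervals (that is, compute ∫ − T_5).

4.32

Exact integral: ∫_1^4 f(u) du = -175.5.
T_5 = -179.82.
Error = -175.5 − (-179.82) = 4.32.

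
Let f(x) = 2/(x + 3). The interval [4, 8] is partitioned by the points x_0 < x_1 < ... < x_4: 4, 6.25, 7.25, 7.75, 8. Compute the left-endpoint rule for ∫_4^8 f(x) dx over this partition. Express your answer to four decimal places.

Subinterval widths: 2.25, 1, 0.5, 0.25.
Left endpoints: 4, 6.25, 7.25, 7.75.
f(4) = 2/7, f(6.25) = 8/37, f(7.25) = 8/41, f(7.75) = 8/43.
Sum = Σ Δx_i · f(x_i).
Sum ≈ 1.0031.

1.0031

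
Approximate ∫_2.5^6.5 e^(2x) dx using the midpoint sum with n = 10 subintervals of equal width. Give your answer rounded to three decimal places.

Δx = (6.5 − 2.5)/10 = 0.4.
Midpoints: 2.7, 3.1, 3.5, 3.9, 4.3, 4.7, 5.1, 5.5, 5.9, 6.3.
f(2.7) ≈ 221.406, f(3.1) ≈ 492.749, f(3.5) ≈ 1096.633, f(3.9) ≈ 2440.602, f(4.3) ≈ 5431.660, f(4.7) ≈ 12088.381, f(5.1) ≈ 26903.186, f(5.5) ≈ 59874.142, f(5.9) ≈ 133252.353, f(6.3) ≈ 296558.565.
Sum = Δx · [f(2.7) + f(3.1) + f(3.5) + ...].
Sum ≈ 215343.871.

215343.871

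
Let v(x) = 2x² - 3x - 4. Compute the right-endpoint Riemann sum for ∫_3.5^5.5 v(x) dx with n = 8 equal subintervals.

51.125

Δx = (5.5 − 3.5)/8 = 0.25.
Right endpoints: 3.75, 4, 4.25, 4.5, 4.75, 5, 5.25, 5.5.
v(3.75) = 12.875, v(4) = 16, v(4.25) = 19.375, v(4.5) = 23, v(4.75) = 26.875, v(5) = 31, v(5.25) = 35.375, v(5.5) = 40.
Sum = Δx · [v(3.75) + v(4) + v(4.25) + ...].
Sum = 51.125.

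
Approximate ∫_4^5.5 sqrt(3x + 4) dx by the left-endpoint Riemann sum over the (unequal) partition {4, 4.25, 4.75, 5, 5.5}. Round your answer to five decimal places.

6.29379

Subinterval widths: 0.25, 0.5, 0.25, 0.5.
Left endpoints: 4, 4.25, 4.75, 5.
f(4) ≈ 4.00000, f(4.25) ≈ 4.09268, f(4.75) ≈ 4.27200, f(5) ≈ 4.35890.
Sum = Σ Δx_i · f(x_i).
Sum ≈ 6.29379.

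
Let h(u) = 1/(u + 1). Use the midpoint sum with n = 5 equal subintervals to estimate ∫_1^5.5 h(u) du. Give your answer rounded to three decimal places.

1.171

Δu = (5.5 − 1)/5 = 0.9.
Midpoints: 1.45, 2.35, 3.25, 4.15, 5.05.
h(1.45) = 20/49, h(2.35) = 20/67, h(3.25) = 4/17, h(4.15) = 20/103, h(5.05) = 20/121.
Sum = Δu · [h(1.45) + h(2.35) + h(3.25) + h(4.15) + h(5.05)].
Sum ≈ 1.171.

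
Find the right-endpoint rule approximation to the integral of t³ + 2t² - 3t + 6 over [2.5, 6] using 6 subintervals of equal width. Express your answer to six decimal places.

Δt = (6 − 2.5)/6 = 7/12.
Right endpoints: 37/12, 11/3, 4.25, 29/6, 65/12, 6.
f(37/12) = 77893/1728, f(11/3) = 1922/27, f(4.25) = 106.140625, f(29/6) = 32645/216, f(65/12) = 358313/1728, f(6) = 276.
Sum = Δt · [f(37/12) + f(11/3) + f(4.25) + ...].
Sum ≈ 499.854890.

499.854890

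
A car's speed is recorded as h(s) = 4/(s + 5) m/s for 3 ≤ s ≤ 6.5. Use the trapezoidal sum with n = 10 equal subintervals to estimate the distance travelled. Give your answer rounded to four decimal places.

1.4520

Δs = (6.5 − 3)/10 = 0.35.
h(3) = 0.5, h(3.35) = 80/167, h(3.7) = 40/87, h(4.05) = 80/181, h(4.4) = 20/47, h(4.75) = 16/39, h(5.1) = 40/101, h(5.45) = 80/209, h(5.8) = 10/27, h(6.15) = 80/223, h(6.5) = 8/23.
T_10 = (Δs/2)·[h(s_0) + 2h(s_1) + ... + 2h(s_{9}) + h(s_10)].
Sum ≈ 1.4520.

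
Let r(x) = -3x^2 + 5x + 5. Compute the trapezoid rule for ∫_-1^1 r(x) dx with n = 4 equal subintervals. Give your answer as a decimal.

7.75

Δx = (1 − (-1))/4 = 0.5.
r(-1) = -3, r(-0.5) = 1.75, r(0) = 5, r(0.5) = 6.75, r(1) = 7.
T_4 = (Δx/2)·[r(x_0) + 2r(x_1) + 2r(x_2) + 2r(x_3) + r(x_4)].
Sum = 7.75.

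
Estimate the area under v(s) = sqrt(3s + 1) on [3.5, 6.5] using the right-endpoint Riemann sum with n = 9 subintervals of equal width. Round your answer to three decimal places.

Δs = (6.5 − 3.5)/9 = 1/3.
Right endpoints: 23/6, 25/6, 4.5, 29/6, 31/6, 5.5, 35/6, 37/6, 6.5.
v(23/6) ≈ 3.536, v(25/6) ≈ 3.674, v(4.5) ≈ 3.808, v(29/6) ≈ 3.937, v(31/6) ≈ 4.062, v(5.5) ≈ 4.183, v(35/6) ≈ 4.301, v(37/6) ≈ 4.416, v(6.5) ≈ 4.528.
Sum = Δs · [v(23/6) + v(25/6) + v(4.5) + ...].
Sum ≈ 12.148.

12.148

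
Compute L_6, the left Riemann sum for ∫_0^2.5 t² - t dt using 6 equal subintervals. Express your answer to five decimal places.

Δt = (2.5 − 0)/6 = 5/12.
Left endpoints: 0, 5/12, 5/6, 1.25, 5/3, 25/12.
f(0) = 0, f(5/12) = -35/144, f(5/6) = -5/36, f(1.25) = 0.3125, f(5/3) = 10/9, f(25/12) = 325/144.
Sum = Δt · [f(0) + f(5/12) + f(5/6) + ...].
Sum ≈ 1.37442.

1.37442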